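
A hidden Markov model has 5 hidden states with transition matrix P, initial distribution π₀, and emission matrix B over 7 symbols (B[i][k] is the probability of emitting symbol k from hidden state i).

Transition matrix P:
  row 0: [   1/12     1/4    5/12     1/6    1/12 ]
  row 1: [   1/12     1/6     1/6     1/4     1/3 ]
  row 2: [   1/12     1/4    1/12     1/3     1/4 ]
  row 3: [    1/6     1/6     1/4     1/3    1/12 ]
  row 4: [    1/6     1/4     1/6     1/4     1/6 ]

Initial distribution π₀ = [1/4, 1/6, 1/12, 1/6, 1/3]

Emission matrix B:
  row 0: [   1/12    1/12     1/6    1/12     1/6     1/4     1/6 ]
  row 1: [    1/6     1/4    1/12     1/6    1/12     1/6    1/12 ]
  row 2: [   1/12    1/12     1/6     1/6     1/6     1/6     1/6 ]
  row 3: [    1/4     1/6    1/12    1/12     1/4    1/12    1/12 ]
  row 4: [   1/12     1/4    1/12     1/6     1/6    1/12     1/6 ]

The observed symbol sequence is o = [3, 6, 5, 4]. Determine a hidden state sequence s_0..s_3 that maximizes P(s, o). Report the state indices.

path = [4, 0, 2, 3]

t=0: δ = [2.083e-02, 2.778e-02, 1.389e-02, 1.389e-02, 5.556e-02]  (obs o_0=3)
t=1: δ = [1.543e-03, 1.157e-03, 1.543e-03, 1.157e-03, 1.543e-03]  ψ = [4, 4, 4, 4, 1]  (obs o_1=6)
t=2: δ = [6.430e-05, 6.430e-05, 1.072e-04, 4.287e-05, 3.215e-05]  ψ = [4, 0, 0, 2, 1]  (obs o_2=5)
t=3: δ = [1.488e-06, 2.233e-06, 4.465e-06, 8.931e-06, 4.465e-06]  ψ = [2, 2, 0, 2, 2]  (obs o_3=4)
backtrack: best end state = 3; path = [4, 0, 2, 3]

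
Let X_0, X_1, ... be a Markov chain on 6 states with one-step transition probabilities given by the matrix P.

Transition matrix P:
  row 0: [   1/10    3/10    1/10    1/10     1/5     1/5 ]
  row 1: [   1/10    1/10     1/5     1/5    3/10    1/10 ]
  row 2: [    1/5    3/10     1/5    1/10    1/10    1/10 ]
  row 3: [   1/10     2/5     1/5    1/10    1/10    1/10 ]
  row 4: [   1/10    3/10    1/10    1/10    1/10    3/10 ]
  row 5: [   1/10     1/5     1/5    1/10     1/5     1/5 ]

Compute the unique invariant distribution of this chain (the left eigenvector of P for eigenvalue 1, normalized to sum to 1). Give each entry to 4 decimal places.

Balance equations π_j = Σ_i π_i·P[i][j]:
  π_0 = 1/10·π_0 + 1/10·π_1 + 1/5·π_2 + 1/10·π_3 + 1/10·π_4 + 1/10·π_5
  π_1 = 3/10·π_0 + 1/10·π_1 + 3/10·π_2 + 2/5·π_3 + 3/10·π_4 + 1/5·π_5
  π_2 = 1/10·π_0 + 1/5·π_1 + 1/5·π_2 + 1/5·π_3 + 1/10·π_4 + 1/5·π_5
  π_3 = 1/10·π_0 + 1/5·π_1 + 1/10·π_2 + 1/10·π_3 + 1/10·π_4 + 1/10·π_5
  π_4 = 1/5·π_0 + 3/10·π_1 + 1/10·π_2 + 1/10·π_3 + 1/10·π_4 + 1/5·π_5
  normalize: π_0 + π_1 + π_2 + π_3 + π_4 + π_5 = 1
Solving the linear system gives exactly π = [256/2187, 1619/6561, 373/2187, 818/6561, 388/2187, 1073/6561].

π = [0.1171, 0.2468, 0.1706, 0.1247, 0.1774, 0.1635]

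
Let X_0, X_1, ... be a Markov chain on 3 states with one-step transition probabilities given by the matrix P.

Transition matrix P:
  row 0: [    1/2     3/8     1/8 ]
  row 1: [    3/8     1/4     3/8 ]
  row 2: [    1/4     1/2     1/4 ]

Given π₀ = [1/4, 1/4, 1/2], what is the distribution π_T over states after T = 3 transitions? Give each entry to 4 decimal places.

t=0: π = [0.2500, 0.2500, 0.5000]
t=1: π = [0.3438, 0.4063, 0.2500]
t=2: π = [0.3867, 0.3555, 0.2578]
t=3: π = [0.3911, 0.3628, 0.2461]

π = [0.3911, 0.3628, 0.2461]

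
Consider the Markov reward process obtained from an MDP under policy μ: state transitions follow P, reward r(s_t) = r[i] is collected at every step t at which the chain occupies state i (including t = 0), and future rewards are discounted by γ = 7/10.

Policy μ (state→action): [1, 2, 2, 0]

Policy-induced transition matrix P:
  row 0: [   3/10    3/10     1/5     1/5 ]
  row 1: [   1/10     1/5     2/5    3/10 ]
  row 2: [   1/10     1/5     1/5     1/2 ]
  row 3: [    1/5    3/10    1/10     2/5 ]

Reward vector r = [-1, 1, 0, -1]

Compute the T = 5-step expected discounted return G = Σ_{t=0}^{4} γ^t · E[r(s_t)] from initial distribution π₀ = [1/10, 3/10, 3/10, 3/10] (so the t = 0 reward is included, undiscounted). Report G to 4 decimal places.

G = -0.6048

t=0: π = [0.1000, 0.3000, 0.3000, 0.3000], E[r] = -0.1000, γ^t·E[r] = -0.100000, running G = -0.100000
t=1: π = [0.1500, 0.2400, 0.2300, 0.3800], E[r] = -0.2900, γ^t·E[r] = -0.203000, running G = -0.303000
t=2: π = [0.1680, 0.2530, 0.2100, 0.3690], E[r] = -0.2840, γ^t·E[r] = -0.139160, running G = -0.442160
t=3: π = [0.1705, 0.2537, 0.2137, 0.3621], E[r] = -0.2789, γ^t·E[r] = -0.095663, running G = -0.537823
t=4: π = [0.1703, 0.2533, 0.2145, 0.3619], E[r] = -0.2790, γ^t·E[r] = -0.066976, running G = -0.604799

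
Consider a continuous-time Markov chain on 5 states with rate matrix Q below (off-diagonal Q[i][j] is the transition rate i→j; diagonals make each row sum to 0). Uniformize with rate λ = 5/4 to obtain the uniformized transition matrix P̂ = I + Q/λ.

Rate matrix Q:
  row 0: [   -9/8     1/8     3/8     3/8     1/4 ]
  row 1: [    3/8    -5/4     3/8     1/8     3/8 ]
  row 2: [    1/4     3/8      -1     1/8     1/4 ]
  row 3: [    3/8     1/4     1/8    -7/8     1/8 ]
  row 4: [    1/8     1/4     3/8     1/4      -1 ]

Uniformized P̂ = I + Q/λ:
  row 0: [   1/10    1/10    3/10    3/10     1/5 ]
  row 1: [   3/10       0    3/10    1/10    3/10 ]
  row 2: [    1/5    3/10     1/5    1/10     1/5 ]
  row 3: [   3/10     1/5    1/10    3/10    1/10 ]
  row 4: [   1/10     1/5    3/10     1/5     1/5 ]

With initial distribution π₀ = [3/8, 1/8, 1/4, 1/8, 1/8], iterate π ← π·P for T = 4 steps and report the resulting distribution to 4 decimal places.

t=0: π = [0.3750, 0.1250, 0.2500, 0.1250, 0.1250]
t=1: π = [0.1750, 0.1625, 0.2500, 0.2125, 0.2000]
t=2: π = [0.2000, 0.1750, 0.2325, 0.1975, 0.1950]
t=3: π = [0.1978, 0.1683, 0.2373, 0.1990, 0.1978]
t=4: π = [0.1972, 0.1703, 0.2365, 0.1991, 0.1969]

π = [0.1972, 0.1703, 0.2365, 0.1991, 0.1969]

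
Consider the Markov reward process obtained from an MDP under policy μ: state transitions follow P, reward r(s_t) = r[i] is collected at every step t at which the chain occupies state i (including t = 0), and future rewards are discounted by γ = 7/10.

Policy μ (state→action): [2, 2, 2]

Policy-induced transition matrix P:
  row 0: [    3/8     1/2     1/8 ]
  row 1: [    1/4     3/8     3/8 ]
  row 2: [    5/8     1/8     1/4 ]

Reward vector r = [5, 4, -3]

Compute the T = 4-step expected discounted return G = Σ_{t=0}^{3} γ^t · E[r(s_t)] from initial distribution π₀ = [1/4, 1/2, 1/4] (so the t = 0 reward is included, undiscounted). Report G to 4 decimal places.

t=0: π = [0.2500, 0.5000, 0.2500], E[r] = 2.5000, γ^t·E[r] = 2.500000, running G = 2.500000
t=1: π = [0.3750, 0.3438, 0.2813], E[r] = 2.4063, γ^t·E[r] = 1.684375, running G = 4.184375
t=2: π = [0.4023, 0.3516, 0.2461], E[r] = 2.6797, γ^t·E[r] = 1.313047, running G = 5.497422
t=3: π = [0.3926, 0.3638, 0.2437], E[r] = 2.6870, γ^t·E[r] = 0.921645, running G = 6.419067

G = 6.4191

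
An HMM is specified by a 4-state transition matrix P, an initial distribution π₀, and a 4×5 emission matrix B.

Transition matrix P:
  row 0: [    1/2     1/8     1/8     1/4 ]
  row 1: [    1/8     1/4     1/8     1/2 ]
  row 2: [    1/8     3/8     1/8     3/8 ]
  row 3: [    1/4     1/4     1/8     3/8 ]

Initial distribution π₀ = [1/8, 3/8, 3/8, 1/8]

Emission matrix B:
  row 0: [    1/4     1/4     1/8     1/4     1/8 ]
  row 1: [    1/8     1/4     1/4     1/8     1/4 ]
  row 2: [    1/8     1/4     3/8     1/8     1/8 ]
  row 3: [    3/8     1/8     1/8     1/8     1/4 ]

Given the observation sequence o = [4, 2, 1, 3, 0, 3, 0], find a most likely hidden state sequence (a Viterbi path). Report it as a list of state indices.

path = [1, 3, 0, 0, 0, 0, 0]

t=0: δ = [1.562e-02, 9.375e-02, 4.688e-02, 3.125e-02]  (obs o_0=4)
t=1: δ = [1.465e-03, 5.859e-03, 4.395e-03, 5.859e-03]  ψ = [1, 1, 1, 1]  (obs o_1=2)
t=2: δ = [3.662e-04, 4.120e-04, 1.831e-04, 3.662e-04]  ψ = [3, 2, 1, 1]  (obs o_2=1)
t=3: δ = [4.578e-05, 1.287e-05, 6.437e-06, 2.575e-05]  ψ = [0, 1, 1, 1]  (obs o_3=3)
t=4: δ = [5.722e-06, 8.047e-07, 7.153e-07, 4.292e-06]  ψ = [0, 3, 0, 0]  (obs o_4=0)
t=5: δ = [7.153e-07, 1.341e-07, 8.941e-08, 2.012e-07]  ψ = [0, 3, 0, 3]  (obs o_5=3)
t=6: δ = [8.941e-08, 1.118e-08, 1.118e-08, 6.706e-08]  ψ = [0, 0, 0, 0]  (obs o_6=0)
backtrack: best end state = 0; path = [1, 3, 0, 0, 0, 0, 0]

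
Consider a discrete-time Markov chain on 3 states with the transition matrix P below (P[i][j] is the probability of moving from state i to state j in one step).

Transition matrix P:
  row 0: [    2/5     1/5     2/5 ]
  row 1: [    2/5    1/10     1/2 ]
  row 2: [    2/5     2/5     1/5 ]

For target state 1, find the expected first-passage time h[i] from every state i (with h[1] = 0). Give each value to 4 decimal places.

h = [3.7500, 0.0000, 3.1250]

First-step conditioning: h[1] = 0; for i ≠ 1, h[i] = 1 + Σ_k P[i][k]·h[k].
  h[0] = 1 + 2/5·h[0] + 2/5·h[2]
  h[2] = 1 + 2/5·h[0] + 1/5·h[2]
Solving the 2×2 linear system over states ≠ 1 gives exactly h = [15/4, 0, 25/8] (h[1] = 0 is the target).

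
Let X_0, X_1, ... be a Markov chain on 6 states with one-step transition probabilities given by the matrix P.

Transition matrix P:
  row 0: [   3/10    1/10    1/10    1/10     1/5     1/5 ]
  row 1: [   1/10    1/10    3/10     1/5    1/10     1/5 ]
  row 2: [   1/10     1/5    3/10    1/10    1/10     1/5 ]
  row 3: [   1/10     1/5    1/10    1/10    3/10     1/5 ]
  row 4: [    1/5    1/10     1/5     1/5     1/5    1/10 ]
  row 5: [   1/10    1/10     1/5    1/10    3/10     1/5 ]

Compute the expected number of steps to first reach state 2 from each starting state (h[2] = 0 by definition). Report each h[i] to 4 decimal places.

First-step conditioning: h[2] = 0; for i ≠ 2, h[i] = 1 + Σ_k P[i][k]·h[k].
  h[0] = 1 + 3/10·h[0] + 1/10·h[1] + 1/10·h[3] + 1/5·h[4] + 1/5·h[5]
  h[1] = 1 + 1/10·h[0] + 1/10·h[1] + 1/5·h[3] + 1/10·h[4] + 1/5·h[5]
  h[3] = 1 + 1/10·h[0] + 1/5·h[1] + 1/10·h[3] + 3/10·h[4] + 1/5·h[5]
  h[4] = 1 + 1/5·h[0] + 1/10·h[1] + 1/5·h[3] + 1/5·h[4] + 1/10·h[5]
  h[5] = 1 + 1/10·h[0] + 1/10·h[1] + 1/10·h[3] + 3/10·h[4] + 1/5·h[5]
Solving the 5×5 linear system over states ≠ 2 gives exactly h = [99090/16097, 79900/16097, 0, 96260/16097, 89980/16097, 88270/16097] (h[2] = 0 is the target).

h = [6.1558, 4.9637, 0.0000, 5.9800, 5.5899, 5.4836]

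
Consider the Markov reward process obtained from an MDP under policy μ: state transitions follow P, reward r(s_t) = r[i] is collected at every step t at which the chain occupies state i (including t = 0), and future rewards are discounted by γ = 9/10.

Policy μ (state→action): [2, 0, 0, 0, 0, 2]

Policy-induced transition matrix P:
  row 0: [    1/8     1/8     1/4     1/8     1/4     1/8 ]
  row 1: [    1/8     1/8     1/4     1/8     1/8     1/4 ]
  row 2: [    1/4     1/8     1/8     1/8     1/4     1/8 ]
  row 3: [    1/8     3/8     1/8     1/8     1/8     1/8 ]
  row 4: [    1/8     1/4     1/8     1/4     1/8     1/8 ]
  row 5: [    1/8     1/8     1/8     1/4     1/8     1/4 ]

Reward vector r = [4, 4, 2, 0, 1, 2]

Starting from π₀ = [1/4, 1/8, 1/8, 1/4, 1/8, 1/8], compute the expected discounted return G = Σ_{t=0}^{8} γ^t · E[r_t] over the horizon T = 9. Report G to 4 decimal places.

t=0: π = [0.2500, 0.1250, 0.1250, 0.2500, 0.1250, 0.1250], E[r] = 2.1250, γ^t·E[r] = 2.125000, running G = 2.125000
t=1: π = [0.1406, 0.2031, 0.1719, 0.1563, 0.1719, 0.1563], E[r] = 2.2031, γ^t·E[r] = 1.982813, running G = 4.107813
t=2: π = [0.1465, 0.1855, 0.1680, 0.1660, 0.1641, 0.1699], E[r] = 2.1680, γ^t·E[r] = 1.756055, running G = 5.863867
t=3: π = [0.1460, 0.1870, 0.1665, 0.1667, 0.1643, 0.1694], E[r] = 2.1682, γ^t·E[r] = 1.580627, running G = 7.444494
t=4: π = [0.1458, 0.1872, 0.1666, 0.1667, 0.1641, 0.1696], E[r] = 2.1686, γ^t·E[r] = 1.422805, running G = 8.867299
t=5: π = [0.1458, 0.1872, 0.1666, 0.1667, 0.1641, 0.1696], E[r] = 2.1686, γ^t·E[r] = 1.280520, running G = 10.147819
t=6: π = [0.1458, 0.1872, 0.1666, 0.1667, 0.1641, 0.1696], E[r] = 2.1686, γ^t·E[r] = 1.152457, running G = 11.300276
t=7: π = [0.1458, 0.1872, 0.1666, 0.1667, 0.1641, 0.1696], E[r] = 2.1686, γ^t·E[r] = 1.037212, running G = 12.337489
t=8: π = [0.1458, 0.1872, 0.1666, 0.1667, 0.1641, 0.1696], E[r] = 2.1686, γ^t·E[r] = 0.933491, running G = 13.270980

G = 13.2710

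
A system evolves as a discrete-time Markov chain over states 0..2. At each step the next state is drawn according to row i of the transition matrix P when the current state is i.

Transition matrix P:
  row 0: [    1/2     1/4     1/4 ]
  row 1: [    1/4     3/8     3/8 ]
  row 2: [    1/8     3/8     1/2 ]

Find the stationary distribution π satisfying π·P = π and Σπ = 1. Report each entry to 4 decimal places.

Balance equations π_j = Σ_i π_i·P[i][j]:
  π_0 = 1/2·π_0 + 1/4·π_1 + 1/8·π_2
  π_1 = 1/4·π_0 + 3/8·π_1 + 3/8·π_2
  normalize: π_0 + π_1 + π_2 = 1
Solving the linear system gives exactly π = [11/41, 14/41, 16/41].

π = [0.2683, 0.3415, 0.3902]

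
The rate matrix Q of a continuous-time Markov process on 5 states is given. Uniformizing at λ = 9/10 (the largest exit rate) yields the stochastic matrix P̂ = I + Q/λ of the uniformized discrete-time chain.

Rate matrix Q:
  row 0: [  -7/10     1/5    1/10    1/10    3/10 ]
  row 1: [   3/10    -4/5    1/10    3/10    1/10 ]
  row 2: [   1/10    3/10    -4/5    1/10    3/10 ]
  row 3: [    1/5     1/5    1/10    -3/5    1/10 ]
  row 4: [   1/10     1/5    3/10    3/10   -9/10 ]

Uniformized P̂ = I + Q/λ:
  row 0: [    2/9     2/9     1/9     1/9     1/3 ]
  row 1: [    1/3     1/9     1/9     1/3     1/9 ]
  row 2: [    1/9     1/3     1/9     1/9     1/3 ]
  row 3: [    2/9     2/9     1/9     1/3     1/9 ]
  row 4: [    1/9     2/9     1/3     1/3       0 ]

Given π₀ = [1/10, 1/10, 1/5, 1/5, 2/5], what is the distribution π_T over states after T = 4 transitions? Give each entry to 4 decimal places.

π = [0.2104, 0.2152, 0.1488, 0.2529, 0.1727]

t=0: π = [0.1000, 0.1000, 0.2000, 0.2000, 0.4000]
t=1: π = [0.1667, 0.2333, 0.2000, 0.2667, 0.1333]
t=2: π = [0.2111, 0.2185, 0.1407, 0.2519, 0.1778]
t=3: π = [0.2111, 0.2136, 0.1506, 0.2551, 0.1695]
t=4: π = [0.2104, 0.2152, 0.1488, 0.2529, 0.1727]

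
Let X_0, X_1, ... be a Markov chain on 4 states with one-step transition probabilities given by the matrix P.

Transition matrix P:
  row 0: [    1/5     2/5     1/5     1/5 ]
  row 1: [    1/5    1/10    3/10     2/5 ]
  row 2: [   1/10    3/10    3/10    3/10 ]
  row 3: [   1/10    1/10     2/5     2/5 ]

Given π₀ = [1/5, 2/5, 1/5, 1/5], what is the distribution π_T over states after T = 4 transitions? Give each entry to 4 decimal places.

π = [0.1339, 0.2044, 0.3207, 0.3411]

t=0: π = [0.2000, 0.4000, 0.2000, 0.2000]
t=1: π = [0.1600, 0.2000, 0.3000, 0.3400]
t=2: π = [0.1360, 0.2080, 0.3180, 0.3380]
t=3: π = [0.1344, 0.2044, 0.3202, 0.3410]
t=4: π = [0.1339, 0.2044, 0.3207, 0.3411]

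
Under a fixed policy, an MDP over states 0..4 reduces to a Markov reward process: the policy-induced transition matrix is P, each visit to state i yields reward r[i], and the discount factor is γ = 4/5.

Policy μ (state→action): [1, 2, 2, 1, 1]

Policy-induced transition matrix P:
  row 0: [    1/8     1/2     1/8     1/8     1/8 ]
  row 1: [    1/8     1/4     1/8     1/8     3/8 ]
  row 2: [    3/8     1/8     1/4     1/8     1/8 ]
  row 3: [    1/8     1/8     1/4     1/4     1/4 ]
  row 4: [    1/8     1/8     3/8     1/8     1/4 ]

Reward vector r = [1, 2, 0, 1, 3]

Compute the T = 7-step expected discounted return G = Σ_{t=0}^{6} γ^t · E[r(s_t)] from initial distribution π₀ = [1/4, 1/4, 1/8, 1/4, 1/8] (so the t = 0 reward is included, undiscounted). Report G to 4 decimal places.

G = 5.7023

t=0: π = [0.2500, 0.2500, 0.1250, 0.2500, 0.1250], E[r] = 1.3750, γ^t·E[r] = 1.375000, running G = 1.375000
t=1: π = [0.1563, 0.2500, 0.2031, 0.1563, 0.2344], E[r] = 1.5156, γ^t·E[r] = 1.212500, running G = 2.587500
t=2: π = [0.1758, 0.2148, 0.2285, 0.1445, 0.2363], E[r] = 1.4590, γ^t·E[r] = 0.933750, running G = 3.521250
t=3: π = [0.1821, 0.2178, 0.2307, 0.1431, 0.2263], E[r] = 1.4397, γ^t·E[r] = 0.737125, running G = 4.258375
t=4: π = [0.1827, 0.2205, 0.2283, 0.1429, 0.2256], E[r] = 1.4435, γ^t·E[r] = 0.591238, running G = 4.849613
t=5: π = [0.1821, 0.2211, 0.2278, 0.1429, 0.2262], E[r] = 1.4457, γ^t·E[r] = 0.473711, running G = 5.323324
t=6: π = [0.1820, 0.2209, 0.2279, 0.1429, 0.2264], E[r] = 1.4458, γ^t·E[r] = 0.379015, running G = 5.702339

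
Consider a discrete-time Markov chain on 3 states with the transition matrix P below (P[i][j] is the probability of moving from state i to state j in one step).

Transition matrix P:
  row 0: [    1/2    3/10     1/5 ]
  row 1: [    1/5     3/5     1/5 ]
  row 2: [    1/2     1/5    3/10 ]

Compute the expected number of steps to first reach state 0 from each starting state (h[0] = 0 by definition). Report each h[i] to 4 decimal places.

First-step conditioning: h[0] = 0; for i ≠ 0, h[i] = 1 + Σ_k P[i][k]·h[k].
  h[1] = 1 + 3/5·h[1] + 1/5·h[2]
  h[2] = 1 + 1/5·h[1] + 3/10·h[2]
Solving the 2×2 linear system over states ≠ 0 gives exactly h = [0, 15/4, 5/2] (h[0] = 0 is the target).

h = [0.0000, 3.7500, 2.5000]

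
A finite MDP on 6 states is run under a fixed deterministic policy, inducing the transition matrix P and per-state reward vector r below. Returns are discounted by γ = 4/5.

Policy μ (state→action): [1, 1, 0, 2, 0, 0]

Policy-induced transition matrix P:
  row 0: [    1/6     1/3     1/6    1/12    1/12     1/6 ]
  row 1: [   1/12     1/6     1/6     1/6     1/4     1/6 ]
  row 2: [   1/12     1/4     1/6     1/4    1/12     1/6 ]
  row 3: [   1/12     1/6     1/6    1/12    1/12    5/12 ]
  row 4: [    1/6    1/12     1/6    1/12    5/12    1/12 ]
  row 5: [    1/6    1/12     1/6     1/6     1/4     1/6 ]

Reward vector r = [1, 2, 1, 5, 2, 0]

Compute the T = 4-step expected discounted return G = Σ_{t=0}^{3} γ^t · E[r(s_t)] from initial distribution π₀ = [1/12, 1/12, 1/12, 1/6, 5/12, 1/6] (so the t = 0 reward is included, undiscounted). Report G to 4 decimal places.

G = 5.3918

t=0: π = [0.0833, 0.0833, 0.0833, 0.1667, 0.4167, 0.1667], E[r] = 2.0000, γ^t·E[r] = 2.000000, running G = 2.000000
t=1: π = [0.1389, 0.1389, 0.1667, 0.1181, 0.2639, 0.1736], E[r] = 1.7014, γ^t·E[r] = 1.361111, running G = 3.361111
t=2: π = [0.1314, 0.1672, 0.1667, 0.1372, 0.2234, 0.1742], E[r] = 1.7650, γ^t·E[r] = 1.129630, running G = 4.490741
t=3: π = [0.1274, 0.1693, 0.1667, 0.1396, 0.2147, 0.1823], E[r] = 1.7599, γ^t·E[r] = 0.901086, running G = 5.391827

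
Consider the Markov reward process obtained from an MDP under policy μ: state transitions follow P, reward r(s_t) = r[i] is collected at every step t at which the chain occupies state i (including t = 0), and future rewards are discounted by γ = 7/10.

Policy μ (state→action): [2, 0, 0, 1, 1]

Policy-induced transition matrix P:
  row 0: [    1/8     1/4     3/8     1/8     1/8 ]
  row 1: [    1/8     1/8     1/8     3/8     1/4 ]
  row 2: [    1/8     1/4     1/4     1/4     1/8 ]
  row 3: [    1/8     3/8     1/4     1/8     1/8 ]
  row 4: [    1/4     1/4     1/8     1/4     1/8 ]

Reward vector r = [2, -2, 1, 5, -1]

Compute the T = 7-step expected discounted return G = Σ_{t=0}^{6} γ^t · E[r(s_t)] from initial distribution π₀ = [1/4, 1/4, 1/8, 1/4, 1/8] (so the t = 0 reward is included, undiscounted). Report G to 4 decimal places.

G = 3.3139

t=0: π = [0.2500, 0.2500, 0.1250, 0.2500, 0.1250], E[r] = 1.2500, γ^t·E[r] = 1.250000, running G = 1.250000
t=1: π = [0.1406, 0.2500, 0.2344, 0.2188, 0.1563], E[r] = 0.9531, γ^t·E[r] = 0.667188, running G = 1.917188
t=2: π = [0.1445, 0.2461, 0.2168, 0.2363, 0.1563], E[r] = 1.0391, γ^t·E[r] = 0.509141, running G = 2.426328
t=3: π = [0.1445, 0.2488, 0.2178, 0.2332, 0.1558], E[r] = 1.0193, γ^t·E[r] = 0.349615, running G = 2.775944
t=4: π = [0.1445, 0.2480, 0.2175, 0.2339, 0.1561], E[r] = 1.0237, γ^t·E[r] = 0.245786, running G = 3.021730
t=5: π = [0.1445, 0.2482, 0.2175, 0.2337, 0.1560], E[r] = 1.0227, γ^t·E[r] = 0.171878, running G = 3.193607
t=6: π = [0.1445, 0.2482, 0.2175, 0.2338, 0.1560], E[r] = 1.0229, γ^t·E[r] = 0.120342, running G = 3.313949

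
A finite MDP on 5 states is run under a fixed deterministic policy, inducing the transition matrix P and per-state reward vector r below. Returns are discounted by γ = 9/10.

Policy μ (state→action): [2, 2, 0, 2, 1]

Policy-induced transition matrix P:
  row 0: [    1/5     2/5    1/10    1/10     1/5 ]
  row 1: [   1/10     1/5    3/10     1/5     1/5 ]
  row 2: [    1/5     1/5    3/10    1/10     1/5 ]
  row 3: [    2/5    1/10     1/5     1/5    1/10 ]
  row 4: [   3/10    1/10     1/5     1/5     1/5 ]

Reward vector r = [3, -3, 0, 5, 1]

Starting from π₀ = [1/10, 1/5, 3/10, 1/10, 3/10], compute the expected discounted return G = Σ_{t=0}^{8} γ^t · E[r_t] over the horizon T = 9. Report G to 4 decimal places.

G = 5.7937

t=0: π = [0.1000, 0.2000, 0.3000, 0.1000, 0.3000], E[r] = 0.5000, γ^t·E[r] = 0.500000, running G = 0.500000
t=1: π = [0.2300, 0.1800, 0.2400, 0.1600, 0.1900], E[r] = 1.1400, γ^t·E[r] = 1.026000, running G = 1.526000
t=2: π = [0.2330, 0.2110, 0.2190, 0.1530, 0.1840], E[r] = 1.0150, γ^t·E[r] = 0.822150, running G = 2.348150
t=3: π = [0.2279, 0.2129, 0.2197, 0.1548, 0.1847], E[r] = 1.0037, γ^t·E[r] = 0.731697, running G = 3.079847
t=4: π = [0.2281, 0.2116, 0.2205, 0.1552, 0.1845], E[r] = 1.0103, γ^t·E[r] = 0.662825, running G = 3.742672
t=5: π = [0.2283, 0.2117, 0.2204, 0.1551, 0.1845], E[r] = 1.0102, γ^t·E[r] = 0.596528, running G = 4.339201
t=6: π = [0.2283, 0.2117, 0.2204, 0.1551, 0.1845], E[r] = 1.0099, γ^t·E[r] = 0.536720, running G = 4.875920
t=7: π = [0.2283, 0.2117, 0.2204, 0.1551, 0.1845], E[r] = 1.0100, γ^t·E[r] = 0.483058, running G = 5.358978
t=8: π = [0.2283, 0.2117, 0.2204, 0.1551, 0.1845], E[r] = 1.0100, γ^t·E[r] = 0.434757, running G = 5.793735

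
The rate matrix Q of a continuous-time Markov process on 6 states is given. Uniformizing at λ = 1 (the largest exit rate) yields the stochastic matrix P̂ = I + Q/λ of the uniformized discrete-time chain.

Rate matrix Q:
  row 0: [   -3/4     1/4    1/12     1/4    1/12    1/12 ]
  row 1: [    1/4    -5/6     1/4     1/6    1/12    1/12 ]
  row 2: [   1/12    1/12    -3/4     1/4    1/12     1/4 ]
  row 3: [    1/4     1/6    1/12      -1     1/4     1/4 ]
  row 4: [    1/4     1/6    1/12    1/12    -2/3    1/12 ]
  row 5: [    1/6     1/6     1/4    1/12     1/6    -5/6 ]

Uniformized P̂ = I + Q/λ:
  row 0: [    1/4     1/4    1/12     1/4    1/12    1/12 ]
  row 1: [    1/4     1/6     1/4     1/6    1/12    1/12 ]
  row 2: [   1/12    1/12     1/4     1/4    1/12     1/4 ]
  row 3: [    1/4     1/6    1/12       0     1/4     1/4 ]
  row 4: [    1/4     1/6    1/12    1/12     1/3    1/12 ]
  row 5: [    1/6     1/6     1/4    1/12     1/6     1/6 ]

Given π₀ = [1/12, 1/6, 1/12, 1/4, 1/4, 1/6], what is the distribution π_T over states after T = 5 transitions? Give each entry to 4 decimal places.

π = [0.2105, 0.1706, 0.1636, 0.1476, 0.1603, 0.1474]

t=0: π = [0.0833, 0.1667, 0.0833, 0.2500, 0.2500, 0.1667]
t=1: π = [0.2222, 0.1667, 0.1528, 0.1042, 0.2014, 0.1528]
t=2: π = [0.2118, 0.1725, 0.1620, 0.1510, 0.1638, 0.1389]
t=3: π = [0.2114, 0.1708, 0.1622, 0.1474, 0.1610, 0.1471]
t=4: π = [0.2107, 0.1708, 0.1634, 0.1476, 0.1604, 0.1472]
t=5: π = [0.2105, 0.1706, 0.1636, 0.1476, 0.1603, 0.1474]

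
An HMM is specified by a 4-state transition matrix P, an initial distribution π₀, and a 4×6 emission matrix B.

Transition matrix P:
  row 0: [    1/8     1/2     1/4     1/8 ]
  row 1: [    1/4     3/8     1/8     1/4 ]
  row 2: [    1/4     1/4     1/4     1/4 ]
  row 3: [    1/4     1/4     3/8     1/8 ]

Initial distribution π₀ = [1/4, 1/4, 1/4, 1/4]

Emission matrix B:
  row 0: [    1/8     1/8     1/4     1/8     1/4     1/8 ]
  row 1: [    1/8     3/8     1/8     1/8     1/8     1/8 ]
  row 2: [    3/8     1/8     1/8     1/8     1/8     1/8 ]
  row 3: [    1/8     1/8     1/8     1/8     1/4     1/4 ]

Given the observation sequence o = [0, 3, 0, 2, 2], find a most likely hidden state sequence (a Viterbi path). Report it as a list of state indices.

path = [2, 3, 2, 0, 1]

t=0: δ = [3.125e-02, 3.125e-02, 9.375e-02, 3.125e-02]  (obs o_0=0)
t=1: δ = [2.930e-03, 2.930e-03, 2.930e-03, 2.930e-03]  ψ = [2, 2, 2, 2]  (obs o_1=3)
t=2: δ = [9.155e-05, 1.831e-04, 4.120e-04, 9.155e-05]  ψ = [1, 0, 3, 1]  (obs o_2=0)
t=3: δ = [2.575e-05, 1.287e-05, 1.287e-05, 1.287e-05]  ψ = [2, 2, 2, 2]  (obs o_3=2)
t=4: δ = [8.047e-07, 1.609e-06, 8.047e-07, 4.023e-07]  ψ = [0, 0, 0, 0]  (obs o_4=2)
backtrack: best end state = 1; path = [2, 3, 2, 0, 1]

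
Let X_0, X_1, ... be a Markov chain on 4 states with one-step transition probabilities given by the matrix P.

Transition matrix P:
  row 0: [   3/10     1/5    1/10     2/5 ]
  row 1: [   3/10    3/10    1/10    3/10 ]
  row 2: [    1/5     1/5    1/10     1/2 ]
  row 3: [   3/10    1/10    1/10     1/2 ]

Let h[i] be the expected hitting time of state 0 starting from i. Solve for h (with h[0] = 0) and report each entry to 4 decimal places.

h = [0.0000, 3.4483, 3.7931, 3.4483]

First-step conditioning: h[0] = 0; for i ≠ 0, h[i] = 1 + Σ_k P[i][k]·h[k].
  h[1] = 1 + 3/10·h[1] + 1/10·h[2] + 3/10·h[3]
  h[2] = 1 + 1/5·h[1] + 1/10·h[2] + 1/2·h[3]
  h[3] = 1 + 1/10·h[1] + 1/10·h[2] + 1/2·h[3]
Solving the 3×3 linear system over states ≠ 0 gives exactly h = [0, 100/29, 110/29, 100/29] (h[0] = 0 is the target).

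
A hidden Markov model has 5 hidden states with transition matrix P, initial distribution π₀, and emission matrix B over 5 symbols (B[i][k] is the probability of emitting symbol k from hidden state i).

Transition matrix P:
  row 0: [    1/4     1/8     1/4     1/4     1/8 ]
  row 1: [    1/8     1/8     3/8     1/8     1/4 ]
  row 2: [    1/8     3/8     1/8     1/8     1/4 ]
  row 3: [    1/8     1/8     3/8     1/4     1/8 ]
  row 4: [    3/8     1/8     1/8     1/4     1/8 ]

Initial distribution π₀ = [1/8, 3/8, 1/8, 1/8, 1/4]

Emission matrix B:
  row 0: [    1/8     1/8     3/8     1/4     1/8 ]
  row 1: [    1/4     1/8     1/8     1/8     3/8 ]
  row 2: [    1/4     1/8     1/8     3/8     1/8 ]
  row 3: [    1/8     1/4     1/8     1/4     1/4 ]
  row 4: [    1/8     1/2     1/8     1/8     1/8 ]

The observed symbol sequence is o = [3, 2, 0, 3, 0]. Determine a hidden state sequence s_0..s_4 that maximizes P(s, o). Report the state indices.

t=0: δ = [3.125e-02, 4.688e-02, 4.688e-02, 3.125e-02, 3.125e-02]  (obs o_0=3)
t=1: δ = [4.395e-03, 2.197e-03, 2.197e-03, 9.766e-04, 1.465e-03]  ψ = [4, 2, 1, 0, 1]  (obs o_1=2)
t=2: δ = [1.373e-04, 2.060e-04, 2.747e-04, 1.373e-04, 6.866e-05]  ψ = [0, 2, 0, 0, 0]  (obs o_2=0)
t=3: δ = [8.583e-06, 1.287e-05, 2.897e-05, 8.583e-06, 8.583e-06]  ψ = [0, 2, 1, 0, 2]  (obs o_3=3)
t=4: δ = [4.526e-07, 2.716e-06, 1.207e-06, 4.526e-07, 9.052e-07]  ψ = [2, 2, 1, 2, 2]  (obs o_4=0)
backtrack: best end state = 1; path = [1, 2, 1, 2, 1]

path = [1, 2, 1, 2, 1]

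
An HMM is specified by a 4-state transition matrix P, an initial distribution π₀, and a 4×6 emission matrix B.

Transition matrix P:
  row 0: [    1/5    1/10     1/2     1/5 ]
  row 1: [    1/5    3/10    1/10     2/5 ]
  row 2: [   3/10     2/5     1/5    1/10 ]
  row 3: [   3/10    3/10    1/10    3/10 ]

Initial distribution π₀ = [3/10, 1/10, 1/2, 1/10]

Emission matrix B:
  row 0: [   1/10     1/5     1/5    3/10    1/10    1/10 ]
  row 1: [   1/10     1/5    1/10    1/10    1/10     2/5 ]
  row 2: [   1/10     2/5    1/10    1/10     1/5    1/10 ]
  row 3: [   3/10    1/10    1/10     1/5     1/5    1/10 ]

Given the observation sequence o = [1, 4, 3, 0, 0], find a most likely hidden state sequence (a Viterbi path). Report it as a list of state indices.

path = [2, 1, 3, 3, 3]

t=0: δ = [6.000e-02, 2.000e-02, 2.000e-01, 1.000e-02]  (obs o_0=1)
t=1: δ = [6.000e-03, 8.000e-03, 8.000e-03, 4.000e-03]  ψ = [2, 2, 2, 2]  (obs o_1=4)
t=2: δ = [7.200e-04, 3.200e-04, 3.000e-04, 6.400e-04]  ψ = [2, 2, 0, 1]  (obs o_2=3)
t=3: δ = [1.920e-05, 1.920e-05, 3.600e-05, 5.760e-05]  ψ = [3, 3, 0, 3]  (obs o_3=0)
t=4: δ = [1.728e-06, 1.728e-06, 9.600e-07, 5.184e-06]  ψ = [3, 3, 0, 3]  (obs o_4=0)
backtrack: best end state = 3; path = [2, 1, 3, 3, 3]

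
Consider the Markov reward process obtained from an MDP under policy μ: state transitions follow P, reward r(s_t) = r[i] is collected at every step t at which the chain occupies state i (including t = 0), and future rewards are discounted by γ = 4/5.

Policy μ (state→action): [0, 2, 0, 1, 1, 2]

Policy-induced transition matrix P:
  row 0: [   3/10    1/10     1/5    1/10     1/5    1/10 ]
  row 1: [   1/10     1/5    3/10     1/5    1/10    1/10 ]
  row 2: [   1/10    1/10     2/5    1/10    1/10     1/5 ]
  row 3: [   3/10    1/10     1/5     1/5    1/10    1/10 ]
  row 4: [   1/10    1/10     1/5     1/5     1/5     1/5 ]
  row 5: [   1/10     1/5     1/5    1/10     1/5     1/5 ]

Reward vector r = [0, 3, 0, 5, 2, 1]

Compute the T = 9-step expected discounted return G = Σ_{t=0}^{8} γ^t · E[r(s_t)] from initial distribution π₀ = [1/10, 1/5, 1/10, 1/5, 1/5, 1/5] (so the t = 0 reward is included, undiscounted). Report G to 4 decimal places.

t=0: π = [0.1000, 0.2000, 0.1000, 0.2000, 0.2000, 0.2000], E[r] = 2.2000, γ^t·E[r] = 2.200000, running G = 2.200000
t=1: π = [0.1600, 0.1400, 0.2400, 0.1600, 0.1500, 0.1500], E[r] = 1.6700, γ^t·E[r] = 1.336000, running G = 3.536000
t=2: π = [0.1640, 0.1290, 0.2620, 0.1450, 0.1460, 0.1540], E[r] = 1.5580, γ^t·E[r] = 0.997120, running G = 4.533120
t=3: π = [0.1618, 0.1283, 0.2653, 0.1420, 0.1464, 0.1562], E[r] = 1.5439, γ^t·E[r] = 0.790477, running G = 5.323597
t=4: π = [0.1608, 0.1285, 0.2659, 0.1417, 0.1464, 0.1568], E[r] = 1.5434, γ^t·E[r] = 0.632164, running G = 5.955761
t=5: π = [0.1605, 0.1285, 0.2660, 0.1417, 0.1464, 0.1569], E[r] = 1.5436, γ^t·E[r] = 0.505794, running G = 6.461556
t=6: π = [0.1604, 0.1285, 0.2661, 0.1417, 0.1464, 0.1569], E[r] = 1.5436, γ^t·E[r] = 0.404649, running G = 6.866204
t=7: π = [0.1604, 0.1285, 0.2661, 0.1417, 0.1464, 0.1569], E[r] = 1.5436, γ^t·E[r] = 0.323720, running G = 7.189925
t=8: π = [0.1604, 0.1285, 0.2661, 0.1417, 0.1464, 0.1569], E[r] = 1.5436, γ^t·E[r] = 0.258976, running G = 7.448901

G = 7.4489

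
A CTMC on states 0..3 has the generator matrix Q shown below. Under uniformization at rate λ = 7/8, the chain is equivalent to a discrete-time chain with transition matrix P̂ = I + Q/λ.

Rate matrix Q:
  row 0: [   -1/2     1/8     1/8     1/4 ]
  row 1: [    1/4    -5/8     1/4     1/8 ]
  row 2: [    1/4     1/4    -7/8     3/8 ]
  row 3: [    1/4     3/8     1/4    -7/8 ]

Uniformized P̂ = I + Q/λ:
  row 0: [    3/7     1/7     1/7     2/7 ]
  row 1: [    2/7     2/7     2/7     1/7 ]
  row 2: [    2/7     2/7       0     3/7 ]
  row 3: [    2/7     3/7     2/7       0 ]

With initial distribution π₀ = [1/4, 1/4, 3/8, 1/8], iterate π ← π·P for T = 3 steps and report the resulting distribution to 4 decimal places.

π = [0.3331, 0.2657, 0.1815, 0.2198]

t=0: π = [0.2500, 0.2500, 0.3750, 0.1250]
t=1: π = [0.3214, 0.2679, 0.1429, 0.2679]
t=2: π = [0.3316, 0.2781, 0.1990, 0.1913]
t=3: π = [0.3331, 0.2657, 0.1815, 0.2198]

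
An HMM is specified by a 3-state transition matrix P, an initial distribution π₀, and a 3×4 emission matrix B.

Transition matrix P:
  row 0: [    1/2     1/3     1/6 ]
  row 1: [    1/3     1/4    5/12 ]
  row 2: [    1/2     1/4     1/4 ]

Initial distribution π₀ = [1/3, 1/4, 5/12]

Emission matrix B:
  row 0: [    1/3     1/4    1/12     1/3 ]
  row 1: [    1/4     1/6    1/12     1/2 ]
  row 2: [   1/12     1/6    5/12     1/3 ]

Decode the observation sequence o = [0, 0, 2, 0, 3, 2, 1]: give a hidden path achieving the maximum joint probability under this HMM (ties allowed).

path = [0, 1, 2, 0, 1, 2, 0]

t=0: δ = [1.111e-01, 6.250e-02, 3.472e-02]  (obs o_0=0)
t=1: δ = [1.852e-02, 9.259e-03, 2.170e-03]  ψ = [0, 0, 1]  (obs o_1=0)
t=2: δ = [7.716e-04, 5.144e-04, 1.608e-03]  ψ = [0, 0, 1]  (obs o_2=2)
t=3: δ = [2.679e-04, 1.005e-04, 3.349e-05]  ψ = [2, 2, 2]  (obs o_3=0)
t=4: δ = [4.465e-05, 4.465e-05, 1.488e-05]  ψ = [0, 0, 0]  (obs o_4=3)
t=5: δ = [1.861e-06, 1.240e-06, 7.752e-06]  ψ = [0, 0, 1]  (obs o_5=2)
t=6: δ = [9.690e-07, 3.230e-07, 3.230e-07]  ψ = [2, 2, 2]  (obs o_6=1)
backtrack: best end state = 0; path = [0, 1, 2, 0, 1, 2, 0]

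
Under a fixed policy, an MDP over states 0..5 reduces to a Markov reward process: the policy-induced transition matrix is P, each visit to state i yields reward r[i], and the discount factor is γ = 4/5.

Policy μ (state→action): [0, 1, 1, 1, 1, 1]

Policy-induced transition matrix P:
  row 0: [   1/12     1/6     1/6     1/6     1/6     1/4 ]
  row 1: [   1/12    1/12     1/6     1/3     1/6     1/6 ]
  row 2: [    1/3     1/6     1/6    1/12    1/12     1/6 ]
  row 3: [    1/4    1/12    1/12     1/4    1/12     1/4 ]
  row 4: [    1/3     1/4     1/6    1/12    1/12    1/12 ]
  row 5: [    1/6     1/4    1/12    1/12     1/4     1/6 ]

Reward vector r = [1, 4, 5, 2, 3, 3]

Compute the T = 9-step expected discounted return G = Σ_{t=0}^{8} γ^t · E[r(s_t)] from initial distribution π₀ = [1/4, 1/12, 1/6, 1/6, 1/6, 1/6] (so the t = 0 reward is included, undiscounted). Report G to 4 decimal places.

G = 12.3344

t=0: π = [0.2500, 0.0833, 0.1667, 0.1667, 0.1667, 0.1667], E[r] = 2.7500, γ^t·E[r] = 2.750000, running G = 2.750000
t=1: π = [0.2083, 0.1736, 0.1389, 0.1528, 0.1389, 0.1875], E[r] = 2.8819, γ^t·E[r] = 2.305556, running G = 5.055556
t=2: π = [0.1939, 0.1667, 0.1383, 0.1696, 0.1464, 0.1852], E[r] = 2.8860, γ^t·E[r] = 1.847037, running G = 6.902593
t=3: π = [0.1982, 0.1663, 0.1371, 0.1694, 0.1442, 0.1848], E[r] = 2.8747, γ^t·E[r] = 1.471827, running G = 8.374420
t=4: π = [0.1973, 0.1661, 0.1372, 0.1697, 0.1445, 0.1853], E[r] = 2.8762, γ^t·E[r] = 1.178072, running G = 9.552492
t=5: π = [0.1975, 0.1662, 0.1371, 0.1696, 0.1445, 0.1852], E[r] = 2.8758, γ^t·E[r] = 0.942356, running G = 10.494848
t=6: π = [0.1974, 0.1662, 0.1371, 0.1696, 0.1445, 0.1852], E[r] = 2.8759, γ^t·E[r] = 0.753905, running G = 11.248753
t=7: π = [0.1974, 0.1662, 0.1371, 0.1696, 0.1445, 0.1852], E[r] = 2.8759, γ^t·E[r] = 0.603120, running G = 11.851873
t=8: π = [0.1974, 0.1662, 0.1371, 0.1696, 0.1445, 0.1852], E[r] = 2.8759, γ^t·E[r] = 0.482497, running G = 12.334370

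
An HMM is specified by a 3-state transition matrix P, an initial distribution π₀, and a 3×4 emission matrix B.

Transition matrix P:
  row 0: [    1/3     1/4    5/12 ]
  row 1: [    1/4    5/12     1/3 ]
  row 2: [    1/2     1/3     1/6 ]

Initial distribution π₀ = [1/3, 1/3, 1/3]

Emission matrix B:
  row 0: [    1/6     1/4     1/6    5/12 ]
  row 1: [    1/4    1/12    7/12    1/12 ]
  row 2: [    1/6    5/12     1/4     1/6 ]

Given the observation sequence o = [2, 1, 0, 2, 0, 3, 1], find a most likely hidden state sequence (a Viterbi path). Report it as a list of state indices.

path = [1, 2, 1, 1, 2, 0, 2]

t=0: δ = [5.556e-02, 1.944e-01, 8.333e-02]  (obs o_0=2)
t=1: δ = [1.215e-02, 6.752e-03, 2.701e-02]  ψ = [1, 1, 1]  (obs o_1=1)
t=2: δ = [2.251e-03, 2.251e-03, 8.439e-04]  ψ = [2, 2, 0]  (obs o_2=0)
t=3: δ = [1.250e-04, 5.470e-04, 2.344e-04]  ψ = [0, 1, 0]  (obs o_3=2)
t=4: δ = [2.279e-05, 5.698e-05, 3.039e-05]  ψ = [1, 1, 1]  (obs o_4=0)
t=5: δ = [6.331e-06, 1.978e-06, 3.166e-06]  ψ = [2, 1, 1]  (obs o_5=3)
t=6: δ = [5.276e-07, 1.319e-07, 1.099e-06]  ψ = [0, 0, 0]  (obs o_6=1)
backtrack: best end state = 2; path = [1, 2, 1, 1, 2, 0, 2]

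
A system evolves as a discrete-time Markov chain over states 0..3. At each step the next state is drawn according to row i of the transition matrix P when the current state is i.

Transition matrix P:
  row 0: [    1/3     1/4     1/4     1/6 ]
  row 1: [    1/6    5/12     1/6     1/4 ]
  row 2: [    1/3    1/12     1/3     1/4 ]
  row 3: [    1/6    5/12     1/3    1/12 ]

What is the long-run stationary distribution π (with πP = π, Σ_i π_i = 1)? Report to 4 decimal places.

Balance equations π_j = Σ_i π_i·P[i][j]:
  π_0 = 1/3·π_0 + 1/6·π_1 + 1/3·π_2 + 1/6·π_3
  π_1 = 1/4·π_0 + 5/12·π_1 + 1/12·π_2 + 5/12·π_3
  π_2 = 1/4·π_0 + 1/6·π_1 + 1/3·π_2 + 1/3·π_3
  normalize: π_0 + π_1 + π_2 + π_3 = 1
Solving the linear system gives exactly π = [87/344, 197/688, 91/344, 135/688].

π = [0.2529, 0.2863, 0.2645, 0.1962]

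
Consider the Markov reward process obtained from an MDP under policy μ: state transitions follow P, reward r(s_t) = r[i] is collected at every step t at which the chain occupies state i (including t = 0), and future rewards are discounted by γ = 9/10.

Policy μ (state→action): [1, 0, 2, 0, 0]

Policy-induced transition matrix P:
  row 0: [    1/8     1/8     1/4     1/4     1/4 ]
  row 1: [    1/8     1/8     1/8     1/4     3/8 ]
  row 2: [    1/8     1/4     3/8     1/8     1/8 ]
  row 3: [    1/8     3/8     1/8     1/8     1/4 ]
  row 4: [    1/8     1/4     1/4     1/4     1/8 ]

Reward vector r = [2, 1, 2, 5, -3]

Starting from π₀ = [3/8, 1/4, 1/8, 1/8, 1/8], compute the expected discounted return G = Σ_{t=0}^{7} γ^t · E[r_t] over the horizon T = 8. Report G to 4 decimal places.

G = 7.3474

t=0: π = [0.3750, 0.2500, 0.1250, 0.1250, 0.1250], E[r] = 1.5000, γ^t·E[r] = 1.500000, running G = 1.500000
t=1: π = [0.1250, 0.1875, 0.2188, 0.2188, 0.2500], E[r] = 1.2188, γ^t·E[r] = 1.096875, running G = 2.596875
t=2: π = [0.1250, 0.2383, 0.2266, 0.1953, 0.2148], E[r] = 1.2734, γ^t·E[r] = 1.031484, running G = 3.628359
t=3: π = [0.1250, 0.2290, 0.2241, 0.1973, 0.2246], E[r] = 1.2397, γ^t·E[r] = 0.903775, running G = 4.532134
t=4: π = [0.1250, 0.2304, 0.2247, 0.1973, 0.2225], E[r] = 1.2489, γ^t·E[r] = 0.819404, running G = 5.351538
t=5: π = [0.1250, 0.2302, 0.2246, 0.1972, 0.2229], E[r] = 1.2470, γ^t·E[r] = 0.736356, running G = 6.087894
t=6: π = [0.1250, 0.2303, 0.2246, 0.1973, 0.2228], E[r] = 1.2473, γ^t·E[r] = 0.662892, running G = 6.750786
t=7: π = [0.1250, 0.2303, 0.2246, 0.1973, 0.2228], E[r] = 1.2473, γ^t·E[r] = 0.596581, running G = 7.347367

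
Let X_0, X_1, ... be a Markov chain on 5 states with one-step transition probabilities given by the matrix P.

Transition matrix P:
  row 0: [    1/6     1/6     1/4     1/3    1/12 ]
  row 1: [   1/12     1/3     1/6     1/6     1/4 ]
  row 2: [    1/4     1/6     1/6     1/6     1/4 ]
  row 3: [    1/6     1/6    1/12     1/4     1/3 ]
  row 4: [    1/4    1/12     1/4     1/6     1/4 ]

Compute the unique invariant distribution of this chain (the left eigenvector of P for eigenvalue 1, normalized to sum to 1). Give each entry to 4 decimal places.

π = [0.1870, 0.1763, 0.1840, 0.2158, 0.2368]

Balance equations π_j = Σ_i π_i·P[i][j]:
  π_0 = 1/6·π_0 + 1/12·π_1 + 1/4·π_2 + 1/6·π_3 + 1/4·π_4
  π_1 = 1/6·π_0 + 1/3·π_1 + 1/6·π_2 + 1/6·π_3 + 1/12·π_4
  π_2 = 1/4·π_0 + 1/6·π_1 + 1/6·π_2 + 1/12·π_3 + 1/4·π_4
  π_3 = 1/3·π_0 + 1/6·π_1 + 1/6·π_2 + 1/4·π_3 + 1/6·π_4
  normalize: π_0 + π_1 + π_2 + π_3 + π_4 = 1
Solving the linear system gives exactly π = [1631/8720, 615/3488, 3209/17440, 941/4360, 413/1744].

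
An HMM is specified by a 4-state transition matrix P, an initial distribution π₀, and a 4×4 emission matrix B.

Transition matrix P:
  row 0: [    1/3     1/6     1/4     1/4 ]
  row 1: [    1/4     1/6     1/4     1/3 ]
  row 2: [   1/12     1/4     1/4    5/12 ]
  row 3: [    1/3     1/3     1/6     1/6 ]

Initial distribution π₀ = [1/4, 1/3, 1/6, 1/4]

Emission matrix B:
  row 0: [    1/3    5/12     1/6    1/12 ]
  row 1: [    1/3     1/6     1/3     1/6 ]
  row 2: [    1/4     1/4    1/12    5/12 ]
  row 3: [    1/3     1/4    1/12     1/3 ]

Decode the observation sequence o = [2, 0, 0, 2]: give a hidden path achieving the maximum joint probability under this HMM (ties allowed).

path = [1, 2, 3, 1]

t=0: δ = [4.167e-02, 1.111e-01, 1.389e-02, 2.083e-02]  (obs o_0=2)
t=1: δ = [9.259e-03, 6.173e-03, 6.944e-03, 1.235e-02]  ψ = [1, 1, 1, 1]  (obs o_1=0)
t=2: δ = [1.372e-03, 1.372e-03, 5.787e-04, 9.645e-04]  ψ = [3, 3, 0, 2]  (obs o_2=0)
t=3: δ = [7.621e-05, 1.072e-04, 2.858e-05, 3.810e-05]  ψ = [0, 3, 0, 1]  (obs o_3=2)
backtrack: best end state = 1; path = [1, 2, 3, 1]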